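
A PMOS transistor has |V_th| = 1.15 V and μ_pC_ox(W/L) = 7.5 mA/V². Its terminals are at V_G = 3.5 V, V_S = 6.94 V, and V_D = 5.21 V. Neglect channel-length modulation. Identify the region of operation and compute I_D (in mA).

V_SG = V_S − V_G = 6.94 − 3.5 = 3.44 V; V_SD = V_S − V_D = 6.94 − 5.21 = 1.73 V.
V_ov = V_SG − |V_th| = 3.44 − 1.15 = 2.29 V.
Since V_SD = 1.73 V < V_ov = 2.29 V, the device is in the triode region.
I_D = k_p [V_ov · V_SD − ½ V_SD²] = 7.5 × [2.29 × 1.73 − 0.5 × 1.73²] = 18.5 mA.

Triode; I_D = 18.5 mA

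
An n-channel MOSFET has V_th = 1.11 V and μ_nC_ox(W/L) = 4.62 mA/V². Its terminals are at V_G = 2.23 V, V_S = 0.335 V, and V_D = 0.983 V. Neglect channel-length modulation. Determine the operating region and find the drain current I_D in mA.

Triode; I_D = 1.38 mA

V_GS = V_G − V_S = 2.23 − 0.335 = 1.9 V; V_DS = V_D − V_S = 0.983 − 0.335 = 0.648 V.
V_ov = V_GS − V_th = 1.9 − 1.11 = 0.785 V.
Since V_DS = 0.648 V < V_ov = 0.785 V, the device is in the triode region.
I_D = k_n [V_ov · V_DS − ½ V_DS²] = 4.62 × [0.785 × 0.648 − 0.5 × 0.648²] = 1.38 mA.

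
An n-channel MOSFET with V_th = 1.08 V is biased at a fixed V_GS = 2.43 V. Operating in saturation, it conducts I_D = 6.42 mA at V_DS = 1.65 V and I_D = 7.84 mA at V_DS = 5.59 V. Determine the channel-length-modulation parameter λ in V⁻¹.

λ = 0.0619 V⁻¹

With V_GS fixed, I_D ∝ (1 + λ V_DS) in saturation, so I_D2/I_D1 = (1 + λ V_DS2)/(1 + λ V_DS1).
7.84/6.42 = 1.221 = (1 + 5.59 λ)/(1 + 1.65 λ).
Solving: λ (I_D1 V_DS2 − I_D2 V_DS1) = I_D2 − I_D1, so λ = (7.84 − 6.42) / (6.42 × 5.59 − 7.84 × 1.65) = 1.42 / 23 = 0.0619 V⁻¹.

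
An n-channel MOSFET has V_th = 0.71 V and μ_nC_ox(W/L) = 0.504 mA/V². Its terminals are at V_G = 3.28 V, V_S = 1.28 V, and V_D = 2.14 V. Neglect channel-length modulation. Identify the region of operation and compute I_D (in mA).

Triode; I_D = 0.373 mA

V_GS = V_G − V_S = 3.28 − 1.28 = 2 V; V_DS = V_D − V_S = 2.14 − 1.28 = 0.86 V.
V_ov = V_GS − V_th = 2 − 0.71 = 1.29 V.
Since V_DS = 0.86 V < V_ov = 1.29 V, the device is in the triode region.
I_D = k_n [V_ov · V_DS − ½ V_DS²] = 0.504 × [1.29 × 0.86 − 0.5 × 0.86²] = 0.373 mA.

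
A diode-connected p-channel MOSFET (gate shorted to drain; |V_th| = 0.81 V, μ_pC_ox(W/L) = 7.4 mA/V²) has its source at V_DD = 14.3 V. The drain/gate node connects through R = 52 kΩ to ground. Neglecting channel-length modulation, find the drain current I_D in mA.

With gate tied to drain, V_SG = V_SD ≥ V_SG − |V_th|, so the device is in saturation.
KCL at the drain: ½ k_p (V_SG − |V_th|)² = (V_DD − V_SG)/R.
Let x = V_SG − 0.81. Then 192 x² + x − 13.49 = 0, giving x = 0.262 V (positive root), so V_SG = 1.07 V.
I_D = (V_DD − V_SG)/R = (14.3 − 1.07) / 52 = 0.254 mA.

I_D = 0.254 mA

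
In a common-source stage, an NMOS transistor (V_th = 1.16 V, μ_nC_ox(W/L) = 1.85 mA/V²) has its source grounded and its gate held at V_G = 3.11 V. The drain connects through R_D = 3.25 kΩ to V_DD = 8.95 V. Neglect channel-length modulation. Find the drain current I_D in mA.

V_GS = V_G = 3.11 V, so V_ov = 3.11 − 1.16 = 1.95 V.
Assume saturation: I_D = ½ k_n V_ov² = 0.5 × 1.85 × 1.95² = 3.52 mA, giving V_DS = V_DD − I_D R_D = 8.95 − 3.52 × 3.25 = -2.48 V.
But -2.48 V < V_ov = 1.95 V, so the device is actually in triode.
In triode I_D = k_n[V_ov V_DS − ½ V_DS²] and I_D = (V_DD − V_DS)/R_D. Equating: 3.01 V_DS² − 12.72 V_DS + 8.95 = 0, giving V_DS = 0.891 V (the root below V_ov).
I_D = (8.95 − 0.891) / 3.25 = 2.48 mA.

I_D = 2.48 mA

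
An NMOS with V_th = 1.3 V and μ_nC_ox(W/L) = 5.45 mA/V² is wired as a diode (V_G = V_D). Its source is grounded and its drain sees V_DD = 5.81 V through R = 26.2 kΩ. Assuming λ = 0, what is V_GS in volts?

With gate tied to drain, V_GS = V_DS ≥ V_GS − V_th, so the device is in saturation.
KCL at the drain: ½ k_n (V_GS − V_th)² = (V_DD − V_GS)/R.
Let x = V_GS − 1.3. Then 71.4 x² + x − 4.51 = 0, giving x = 0.244 V (positive root), so V_GS = 1.54 V.
I_D = (V_DD − V_GS)/R = (5.81 − 1.54) / 26.2 = 0.163 mA.

V_GS = 1.54 V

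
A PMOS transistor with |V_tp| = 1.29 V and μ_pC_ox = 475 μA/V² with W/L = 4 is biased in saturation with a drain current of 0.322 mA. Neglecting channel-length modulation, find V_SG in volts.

k_p = μ_pC_ox · (W/L) = 1.9 mA/V².
In saturation I_D = ½ k_p (V_SG − |V_tp|)², so V_SG − |V_tp| = √(2 I_D / k_p) = √(2 × 0.322 / 1.9) = 0.582 V.
V_SG = 1.29 + 0.582 = 1.87 V.

V_SG = 1.87 V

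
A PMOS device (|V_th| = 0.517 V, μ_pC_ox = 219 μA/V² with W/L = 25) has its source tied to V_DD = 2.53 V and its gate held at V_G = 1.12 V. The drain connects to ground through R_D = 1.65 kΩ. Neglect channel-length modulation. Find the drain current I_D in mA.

V_SG = V_DD − V_G = 2.53 − 1.12 = 1.41 V, so V_ov = 1.41 − 0.517 = 0.893 V.
k_p = μ_pC_ox · (W/L) = 5.475 mA/V².
Assume saturation: I_D = ½ k_p V_ov² = 0.5 × 5.475 × 0.893² = 2.18 mA, giving V_SD = V_DD − I_D R_D = 2.53 − 2.18 × 1.65 = -1.07 V.
But -1.07 V < V_ov = 0.893 V, so the device is actually in triode.
In triode I_D = k_p[V_ov V_SD − ½ V_SD²] and I_D = (V_DD − V_SD)/R_D. Equating: 4.52 V_SD² − 9.067 V_SD + 2.53 = 0, giving V_SD = 0.335 V (the root below V_ov).
I_D = (2.53 − 0.335) / 1.65 = 1.33 mA.

I_D = 1.33 mA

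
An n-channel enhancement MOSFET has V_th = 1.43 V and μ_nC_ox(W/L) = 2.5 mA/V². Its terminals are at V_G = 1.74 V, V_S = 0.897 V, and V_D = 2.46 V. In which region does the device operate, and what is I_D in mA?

Cutoff; I_D = 0 mA

V_GS = V_G − V_S = 1.74 − 0.897 = 0.843 V; V_DS = V_D − V_S = 2.46 − 0.897 = 1.56 V.
V_GS = 0.843 V < V_th = 1.43 V, so the transistor is in cutoff.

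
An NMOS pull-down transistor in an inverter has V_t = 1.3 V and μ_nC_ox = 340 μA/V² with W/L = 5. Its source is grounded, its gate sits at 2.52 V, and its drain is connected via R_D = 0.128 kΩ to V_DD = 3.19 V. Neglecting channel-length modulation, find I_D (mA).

V_GS = V_G = 2.52 V, so V_ov = 2.52 − 1.3 = 1.22 V.
k_n = μ_nC_ox · (W/L) = 1.7 mA/V².
Assume saturation: I_D = ½ k_n V_ov² = 0.5 × 1.7 × 1.22² = 1.27 mA, giving V_DS = V_DD − I_D R_D = 3.19 − 1.27 × 0.128 = 3.03 V.
V_DS = 3.03 V ≥ V_ov = 1.22 V, confirming saturation.

I_D = 1.27 mA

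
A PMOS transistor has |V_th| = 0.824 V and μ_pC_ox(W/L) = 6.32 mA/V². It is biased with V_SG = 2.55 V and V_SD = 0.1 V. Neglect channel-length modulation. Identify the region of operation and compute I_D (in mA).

V_ov = V_SG − |V_th| = 2.55 − 0.824 = 1.73 V.
Since V_SD = 0.1 V < V_ov = 1.73 V, the device is in the triode region.
I_D = k_p [V_ov · V_SD − ½ V_SD²] = 6.32 × [1.73 × 0.1 − 0.5 × 0.1²] = 1.06 mA.

Triode; I_D = 1.06 mA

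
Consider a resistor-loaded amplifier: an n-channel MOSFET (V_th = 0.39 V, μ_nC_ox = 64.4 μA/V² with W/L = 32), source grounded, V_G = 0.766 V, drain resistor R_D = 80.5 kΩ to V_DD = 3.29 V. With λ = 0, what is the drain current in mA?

V_GS = V_G = 0.766 V, so V_ov = 0.766 − 0.39 = 0.376 V.
k_n = μ_nC_ox · (W/L) = 2.061 mA/V².
Assume saturation: I_D = ½ k_n V_ov² = 0.5 × 2.061 × 0.376² = 0.146 mA, giving V_DS = V_DD − I_D R_D = 3.29 − 0.146 × 80.5 = -8.44 V.
But -8.44 V < V_ov = 0.376 V, so the device is actually in triode.
In triode I_D = k_n[V_ov V_DS − ½ V_DS²] and I_D = (V_DD − V_DS)/R_D. Equating: 82.9 V_DS² − 63.38 V_DS + 3.29 = 0, giving V_DS = 0.056 V (the root below V_ov).
I_D = (3.29 − 0.056) / 80.5 = 0.0402 mA.

I_D = 0.0402 mA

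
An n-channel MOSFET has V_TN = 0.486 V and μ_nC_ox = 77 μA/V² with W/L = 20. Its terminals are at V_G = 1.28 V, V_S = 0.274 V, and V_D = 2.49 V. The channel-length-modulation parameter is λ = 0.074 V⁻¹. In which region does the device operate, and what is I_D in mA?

Saturation; I_D = 0.242 mA

V_GS = V_G − V_S = 1.28 − 0.274 = 1.01 V; V_DS = V_D − V_S = 2.49 − 0.274 = 2.22 V.
k_n = μ_nC_ox · (W/L) = 1.54 mA/V².
V_ov = V_GS − V_TN = 1.01 − 0.486 = 0.52 V.
Since V_DS = 2.22 V ≥ V_ov = 0.52 V, the device is in saturation.
I_D = ½ k_n V_ov² (1 + λ V_DS) = 0.5 × 1.54 × 0.52² × (1 + 0.074 × 2.22) = 0.242 mA.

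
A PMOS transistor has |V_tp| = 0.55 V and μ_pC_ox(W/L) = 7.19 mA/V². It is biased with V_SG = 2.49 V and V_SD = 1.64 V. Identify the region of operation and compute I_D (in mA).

V_ov = V_SG − |V_tp| = 2.49 − 0.55 = 1.94 V.
Since V_SD = 1.64 V < V_ov = 1.94 V, the device is in the triode region.
I_D = k_p [V_ov · V_SD − ½ V_SD²] = 7.19 × [1.94 × 1.64 − 0.5 × 1.64²] = 13.2 mA.

Triode; I_D = 13.2 mA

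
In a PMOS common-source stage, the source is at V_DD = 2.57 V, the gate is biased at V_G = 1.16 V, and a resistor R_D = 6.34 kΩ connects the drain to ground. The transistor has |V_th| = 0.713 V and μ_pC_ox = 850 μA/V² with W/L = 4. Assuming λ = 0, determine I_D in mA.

V_SG = V_DD − V_G = 2.57 − 1.16 = 1.41 V, so V_ov = 1.41 − 0.713 = 0.697 V.
k_p = μ_pC_ox · (W/L) = 3.4 mA/V².
Assume saturation: I_D = ½ k_p V_ov² = 0.5 × 3.4 × 0.697² = 0.826 mA, giving V_SD = V_DD − I_D R_D = 2.57 − 0.826 × 6.34 = -2.67 V.
But -2.67 V < V_ov = 0.697 V, so the device is actually in triode.
In triode I_D = k_p[V_ov V_SD − ½ V_SD²] and I_D = (V_DD − V_SD)/R_D. Equating: 10.8 V_SD² − 16.02 V_SD + 2.57 = 0, giving V_SD = 0.183 V (the root below V_ov).
I_D = (2.57 − 0.183) / 6.34 = 0.377 mA.

I_D = 0.377 mA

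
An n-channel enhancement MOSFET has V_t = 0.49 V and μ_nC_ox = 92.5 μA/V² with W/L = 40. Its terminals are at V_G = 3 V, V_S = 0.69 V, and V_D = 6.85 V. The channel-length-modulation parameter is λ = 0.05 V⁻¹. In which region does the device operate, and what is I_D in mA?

V_GS = V_G − V_S = 3 − 0.69 = 2.31 V; V_DS = V_D − V_S = 6.85 − 0.69 = 6.16 V.
k_n = μ_nC_ox · (W/L) = 3.7 mA/V².
V_ov = V_GS − V_t = 2.31 − 0.49 = 1.82 V.
Since V_DS = 6.16 V ≥ V_ov = 1.82 V, the device is in saturation.
I_D = ½ k_n V_ov² (1 + λ V_DS) = 0.5 × 3.7 × 1.82² × (1 + 0.05 × 6.16) = 8.02 mA.

Saturation; I_D = 8.02 mA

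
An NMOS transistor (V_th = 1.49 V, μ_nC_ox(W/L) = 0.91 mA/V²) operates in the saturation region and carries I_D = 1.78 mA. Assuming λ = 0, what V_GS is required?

In saturation I_D = ½ k_n (V_GS − V_th)², so V_GS − V_th = √(2 I_D / k_n) = √(2 × 1.78 / 0.91) = 1.98 V.
V_GS = 1.49 + 1.98 = 3.47 V.

V_GS = 3.47 V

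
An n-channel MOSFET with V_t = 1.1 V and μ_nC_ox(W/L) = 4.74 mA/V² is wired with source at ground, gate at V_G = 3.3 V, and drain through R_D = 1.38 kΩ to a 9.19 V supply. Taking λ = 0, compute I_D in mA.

I_D = 6.15 mA

V_GS = V_G = 3.3 V, so V_ov = 3.3 − 1.1 = 2.2 V.
Assume saturation: I_D = ½ k_n V_ov² = 0.5 × 4.74 × 2.2² = 11.5 mA, giving V_DS = V_DD − I_D R_D = 9.19 − 11.5 × 1.38 = -6.64 V.
But -6.64 V < V_ov = 2.2 V, so the device is actually in triode.
In triode I_D = k_n[V_ov V_DS − ½ V_DS²] and I_D = (V_DD − V_DS)/R_D. Equating: 3.27 V_DS² − 15.39 V_DS + 9.19 = 0, giving V_DS = 0.702 V (the root below V_ov).
I_D = (9.19 − 0.702) / 1.38 = 6.15 mA.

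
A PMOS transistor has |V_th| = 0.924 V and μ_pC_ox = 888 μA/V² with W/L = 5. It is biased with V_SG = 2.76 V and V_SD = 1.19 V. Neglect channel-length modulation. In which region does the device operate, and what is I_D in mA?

k_p = μ_pC_ox · (W/L) = 4.44 mA/V².
V_ov = V_SG − |V_th| = 2.76 − 0.924 = 1.84 V.
Since V_SD = 1.19 V < V_ov = 1.84 V, the device is in the triode region.
I_D = k_p [V_ov · V_SD − ½ V_SD²] = 4.44 × [1.84 × 1.19 − 0.5 × 1.19²] = 6.56 mA.

Triode; I_D = 6.56 mA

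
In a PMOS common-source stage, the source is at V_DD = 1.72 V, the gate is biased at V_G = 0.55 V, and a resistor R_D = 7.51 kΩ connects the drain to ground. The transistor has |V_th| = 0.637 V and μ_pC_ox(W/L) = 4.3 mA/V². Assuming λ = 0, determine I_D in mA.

V_SG = V_DD − V_G = 1.72 − 0.55 = 1.17 V, so V_ov = 1.17 − 0.637 = 0.533 V.
Assume saturation: I_D = ½ k_p V_ov² = 0.5 × 4.3 × 0.533² = 0.611 mA, giving V_SD = V_DD − I_D R_D = 1.72 − 0.611 × 7.51 = -2.87 V.
But -2.87 V < V_ov = 0.533 V, so the device is actually in triode.
In triode I_D = k_p[V_ov V_SD − ½ V_SD²] and I_D = (V_DD − V_SD)/R_D. Equating: 16.1 V_SD² − 18.21 V_SD + 1.72 = 0, giving V_SD = 0.104 V (the root below V_ov).
I_D = (1.72 − 0.104) / 7.51 = 0.215 mA.

I_D = 0.215 mA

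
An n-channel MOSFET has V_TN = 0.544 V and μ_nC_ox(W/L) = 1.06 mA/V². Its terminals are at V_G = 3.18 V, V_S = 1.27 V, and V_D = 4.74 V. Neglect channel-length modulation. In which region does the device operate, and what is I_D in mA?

V_GS = V_G − V_S = 3.18 − 1.27 = 1.91 V; V_DS = V_D − V_S = 4.74 − 1.27 = 3.47 V.
V_ov = V_GS − V_TN = 1.91 − 0.544 = 1.37 V.
Since V_DS = 3.47 V ≥ V_ov = 1.37 V, the device is in saturation.
I_D = ½ k_n V_ov² = 0.5 × 1.06 × 1.37² = 0.989 mA.

Saturation; I_D = 0.989 mA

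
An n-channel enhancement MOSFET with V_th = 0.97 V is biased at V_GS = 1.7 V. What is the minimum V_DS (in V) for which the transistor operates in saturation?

V_DS,sat = 0.730 V

The boundary between triode and saturation is V_DS = V_GS − V_th = V_ov.
V_ov = 1.7 − 0.97 = 0.73 V.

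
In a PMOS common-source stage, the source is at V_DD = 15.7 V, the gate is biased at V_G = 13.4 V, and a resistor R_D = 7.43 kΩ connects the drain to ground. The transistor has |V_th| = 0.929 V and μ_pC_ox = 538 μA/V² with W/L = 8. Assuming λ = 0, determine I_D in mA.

I_D = 2.06 mA

V_SG = V_DD − V_G = 15.7 − 13.4 = 2.3 V, so V_ov = 2.3 − 0.929 = 1.37 V.
k_p = μ_pC_ox · (W/L) = 4.304 mA/V².
Assume saturation: I_D = ½ k_p V_ov² = 0.5 × 4.304 × 1.37² = 4.04 mA, giving V_SD = V_DD − I_D R_D = 15.7 − 4.04 × 7.43 = -14.4 V.
But -14.4 V < V_ov = 1.37 V, so the device is actually in triode.
In triode I_D = k_p[V_ov V_SD − ½ V_SD²] and I_D = (V_DD − V_SD)/R_D. Equating: 16 V_SD² − 44.84 V_SD + 15.7 = 0, giving V_SD = 0.41 V (the root below V_ov).
I_D = (15.7 − 0.41) / 7.43 = 2.06 mA.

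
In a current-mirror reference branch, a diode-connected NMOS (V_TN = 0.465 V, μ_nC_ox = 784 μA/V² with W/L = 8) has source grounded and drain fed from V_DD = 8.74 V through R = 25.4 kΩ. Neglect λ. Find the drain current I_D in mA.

I_D = 0.313 mA

With gate tied to drain, V_GS = V_DS ≥ V_GS − V_TN, so the device is in saturation.
k_n = μ_nC_ox · (W/L) = 6.272 mA/V².
KCL at the drain: ½ k_n (V_GS − V_TN)² = (V_DD − V_GS)/R.
Let x = V_GS − 0.465. Then 79.7 x² + x − 8.275 = 0, giving x = 0.316 V (positive root), so V_GS = 0.781 V.
I_D = (V_DD − V_GS)/R = (8.74 − 0.781) / 25.4 = 0.313 mA.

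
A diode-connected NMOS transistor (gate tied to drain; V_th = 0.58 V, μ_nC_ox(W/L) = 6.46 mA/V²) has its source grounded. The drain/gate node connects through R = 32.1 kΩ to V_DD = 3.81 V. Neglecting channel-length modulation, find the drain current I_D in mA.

I_D = 0.0953 mA

With gate tied to drain, V_GS = V_DS ≥ V_GS − V_th, so the device is in saturation.
KCL at the drain: ½ k_n (V_GS − V_th)² = (V_DD − V_GS)/R.
Let x = V_GS − 0.58. Then 104 x² + x − 3.23 = 0, giving x = 0.172 V (positive root), so V_GS = 0.752 V.
I_D = (V_DD − V_GS)/R = (3.81 − 0.752) / 32.1 = 0.0953 mA.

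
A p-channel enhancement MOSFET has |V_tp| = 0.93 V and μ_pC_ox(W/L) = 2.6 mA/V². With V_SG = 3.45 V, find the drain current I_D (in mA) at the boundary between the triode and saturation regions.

I_D = 8.26 mA

At the boundary V_SD = V_ov = V_SG − |V_tp| = 3.45 − 0.93 = 2.52 V.
I_D = ½ k_p V_ov² = 0.5 × 2.6 × 2.52² = 8.26 mA.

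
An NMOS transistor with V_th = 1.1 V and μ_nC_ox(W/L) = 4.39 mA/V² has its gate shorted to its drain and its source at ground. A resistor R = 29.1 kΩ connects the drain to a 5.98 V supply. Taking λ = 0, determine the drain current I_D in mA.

With gate tied to drain, V_GS = V_DS ≥ V_GS − V_th, so the device is in saturation.
KCL at the drain: ½ k_n (V_GS − V_th)² = (V_DD − V_GS)/R.
Let x = V_GS − 1.1. Then 63.9 x² + x − 4.88 = 0, giving x = 0.269 V (positive root), so V_GS = 1.37 V.
I_D = (V_DD − V_GS)/R = (5.98 − 1.37) / 29.1 = 0.158 mA.

I_D = 0.158 mA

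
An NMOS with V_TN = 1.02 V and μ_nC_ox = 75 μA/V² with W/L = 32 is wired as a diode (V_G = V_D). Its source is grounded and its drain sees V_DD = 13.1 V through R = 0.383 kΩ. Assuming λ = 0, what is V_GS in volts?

V_GS = 5.17 V

With gate tied to drain, V_GS = V_DS ≥ V_GS − V_TN, so the device is in saturation.
k_n = μ_nC_ox · (W/L) = 2.4 mA/V².
KCL at the drain: ½ k_n (V_GS − V_TN)² = (V_DD − V_GS)/R.
Let x = V_GS − 1.02. Then 0.46 x² + x − 12.08 = 0, giving x = 4.15 V (positive root), so V_GS = 5.17 V.
I_D = (V_DD − V_GS)/R = (13.1 − 5.17) / 0.383 = 20.7 mA.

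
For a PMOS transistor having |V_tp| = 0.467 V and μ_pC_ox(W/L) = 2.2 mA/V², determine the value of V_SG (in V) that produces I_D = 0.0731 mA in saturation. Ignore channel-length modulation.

In saturation I_D = ½ k_p (V_SG − |V_tp|)², so V_SG − |V_tp| = √(2 I_D / k_p) = √(2 × 0.0731 / 2.2) = 0.258 V.
V_SG = 0.467 + 0.258 = 0.725 V.

V_SG = 0.725 V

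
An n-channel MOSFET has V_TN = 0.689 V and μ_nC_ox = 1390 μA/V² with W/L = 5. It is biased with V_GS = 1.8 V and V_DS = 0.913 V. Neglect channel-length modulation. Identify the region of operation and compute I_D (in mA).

Triode; I_D = 4.15 mA

k_n = μ_nC_ox · (W/L) = 6.95 mA/V².
V_ov = V_GS − V_TN = 1.8 − 0.689 = 1.11 V.
Since V_DS = 0.913 V < V_ov = 1.11 V, the device is in the triode region.
I_D = k_n [V_ov · V_DS − ½ V_DS²] = 6.95 × [1.11 × 0.913 − 0.5 × 0.913²] = 4.15 mA.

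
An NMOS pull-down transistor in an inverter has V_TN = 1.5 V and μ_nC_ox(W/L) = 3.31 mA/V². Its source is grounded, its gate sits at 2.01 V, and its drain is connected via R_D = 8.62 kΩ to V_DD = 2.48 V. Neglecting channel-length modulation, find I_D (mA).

I_D = 0.265 mA

V_GS = V_G = 2.01 V, so V_ov = 2.01 − 1.5 = 0.51 V.
Assume saturation: I_D = ½ k_n V_ov² = 0.5 × 3.31 × 0.51² = 0.43 mA, giving V_DS = V_DD − I_D R_D = 2.48 − 0.43 × 8.62 = -1.23 V.
But -1.23 V < V_ov = 0.51 V, so the device is actually in triode.
In triode I_D = k_n[V_ov V_DS − ½ V_DS²] and I_D = (V_DD − V_DS)/R_D. Equating: 14.3 V_DS² − 15.55 V_DS + 2.48 = 0, giving V_DS = 0.194 V (the root below V_ov).
I_D = (2.48 − 0.194) / 8.62 = 0.265 mA.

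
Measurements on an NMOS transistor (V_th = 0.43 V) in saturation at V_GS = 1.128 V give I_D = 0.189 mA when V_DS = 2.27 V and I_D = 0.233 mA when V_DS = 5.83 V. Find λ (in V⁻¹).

With V_GS fixed, I_D ∝ (1 + λ V_DS) in saturation, so I_D2/I_D1 = (1 + λ V_DS2)/(1 + λ V_DS1).
0.233/0.189 = 1.233 = (1 + 5.83 λ)/(1 + 2.27 λ).
Solving: λ (I_D1 V_DS2 − I_D2 V_DS1) = I_D2 − I_D1, so λ = (0.233 − 0.189) / (0.189 × 5.83 − 0.233 × 2.27) = 0.044 / 0.573 = 0.0768 V⁻¹.

λ = 0.0768 V⁻¹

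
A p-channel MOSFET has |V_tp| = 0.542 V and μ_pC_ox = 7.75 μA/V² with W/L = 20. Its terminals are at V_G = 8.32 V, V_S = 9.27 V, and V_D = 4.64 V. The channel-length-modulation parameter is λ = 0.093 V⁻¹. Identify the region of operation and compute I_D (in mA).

Saturation; I_D = 0.0185 mA

V_SG = V_S − V_G = 9.27 − 8.32 = 0.95 V; V_SD = V_S − V_D = 9.27 − 4.64 = 4.63 V.
k_p = μ_pC_ox · (W/L) = 0.155 mA/V².
V_ov = V_SG − |V_tp| = 0.95 − 0.542 = 0.408 V.
Since V_SD = 4.63 V ≥ V_ov = 0.408 V, the device is in saturation.
I_D = ½ k_p V_ov² (1 + λ V_SD) = 0.5 × 0.155 × 0.408² × (1 + 0.093 × 4.63) = 0.0185 mA.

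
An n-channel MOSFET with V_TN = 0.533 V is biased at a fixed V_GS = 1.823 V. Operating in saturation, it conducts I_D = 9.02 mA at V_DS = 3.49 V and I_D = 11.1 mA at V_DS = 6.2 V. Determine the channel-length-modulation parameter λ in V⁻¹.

λ = 0.121 V⁻¹

With V_GS fixed, I_D ∝ (1 + λ V_DS) in saturation, so I_D2/I_D1 = (1 + λ V_DS2)/(1 + λ V_DS1).
11.1/9.02 = 1.231 = (1 + 6.2 λ)/(1 + 3.49 λ).
Solving: λ (I_D1 V_DS2 − I_D2 V_DS1) = I_D2 − I_D1, so λ = (11.1 − 9.02) / (9.02 × 6.2 − 11.1 × 3.49) = 2.08 / 17.2 = 0.121 V⁻¹.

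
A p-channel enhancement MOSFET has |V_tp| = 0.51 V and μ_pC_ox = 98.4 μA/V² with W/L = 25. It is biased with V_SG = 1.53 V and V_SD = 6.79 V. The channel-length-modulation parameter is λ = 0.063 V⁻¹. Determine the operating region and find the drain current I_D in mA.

k_p = μ_pC_ox · (W/L) = 2.46 mA/V².
V_ov = V_SG − |V_tp| = 1.53 − 0.51 = 1.02 V.
Since V_SD = 6.79 V ≥ V_ov = 1.02 V, the device is in saturation.
I_D = ½ k_p V_ov² (1 + λ V_SD) = 0.5 × 2.46 × 1.02² × (1 + 0.063 × 6.79) = 1.83 mA.

Saturation; I_D = 1.83 mA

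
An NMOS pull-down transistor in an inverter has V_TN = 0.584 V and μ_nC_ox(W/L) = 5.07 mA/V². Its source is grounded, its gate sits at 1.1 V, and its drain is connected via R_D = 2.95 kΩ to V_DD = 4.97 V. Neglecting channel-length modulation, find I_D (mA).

V_GS = V_G = 1.1 V, so V_ov = 1.1 − 0.584 = 0.516 V.
Assume saturation: I_D = ½ k_n V_ov² = 0.5 × 5.07 × 0.516² = 0.675 mA, giving V_DS = V_DD − I_D R_D = 4.97 − 0.675 × 2.95 = 2.98 V.
V_DS = 2.98 V ≥ V_ov = 0.516 V, confirming saturation.

I_D = 0.675 mA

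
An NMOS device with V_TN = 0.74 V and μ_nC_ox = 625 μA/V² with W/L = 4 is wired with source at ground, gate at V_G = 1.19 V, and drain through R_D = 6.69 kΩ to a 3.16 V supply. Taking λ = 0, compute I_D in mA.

I_D = 0.253 mA

V_GS = V_G = 1.19 V, so V_ov = 1.19 − 0.74 = 0.45 V.
k_n = μ_nC_ox · (W/L) = 2.5 mA/V².
Assume saturation: I_D = ½ k_n V_ov² = 0.5 × 2.5 × 0.45² = 0.253 mA, giving V_DS = V_DD − I_D R_D = 3.16 − 0.253 × 6.69 = 1.47 V.
V_DS = 1.47 V ≥ V_ov = 0.45 V, confirming saturation.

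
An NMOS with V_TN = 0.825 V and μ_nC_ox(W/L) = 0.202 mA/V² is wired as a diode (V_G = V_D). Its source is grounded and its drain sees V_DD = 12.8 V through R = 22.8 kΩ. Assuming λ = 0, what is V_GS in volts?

V_GS = 2.90 V

With gate tied to drain, V_GS = V_DS ≥ V_GS − V_TN, so the device is in saturation.
KCL at the drain: ½ k_n (V_GS − V_TN)² = (V_DD − V_GS)/R.
Let x = V_GS − 0.825. Then 2.3 x² + x − 11.98 = 0, giving x = 2.07 V (positive root), so V_GS = 2.9 V.
I_D = (V_DD − V_GS)/R = (12.8 − 2.9) / 22.8 = 0.434 mA.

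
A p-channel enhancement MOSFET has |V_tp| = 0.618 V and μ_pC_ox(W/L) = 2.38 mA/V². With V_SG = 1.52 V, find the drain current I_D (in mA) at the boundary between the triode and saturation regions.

At the boundary V_SD = V_ov = V_SG − |V_tp| = 1.52 − 0.618 = 0.902 V.
I_D = ½ k_p V_ov² = 0.5 × 2.38 × 0.902² = 0.968 mA.

I_D = 0.968 mA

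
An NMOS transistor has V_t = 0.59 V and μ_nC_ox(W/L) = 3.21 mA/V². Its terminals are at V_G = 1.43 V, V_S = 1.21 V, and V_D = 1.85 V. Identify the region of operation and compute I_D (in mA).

V_GS = V_G − V_S = 1.43 − 1.21 = 0.22 V; V_DS = V_D − V_S = 1.85 − 1.21 = 0.64 V.
V_GS = 0.22 V < V_t = 0.59 V, so the transistor is in cutoff.

Cutoff; I_D = 0 mA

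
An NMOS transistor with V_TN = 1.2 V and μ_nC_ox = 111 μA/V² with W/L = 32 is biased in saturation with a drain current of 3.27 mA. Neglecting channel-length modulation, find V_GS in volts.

V_GS = 2.56 V

k_n = μ_nC_ox · (W/L) = 3.552 mA/V².
In saturation I_D = ½ k_n (V_GS − V_TN)², so V_GS − V_TN = √(2 I_D / k_n) = √(2 × 3.27 / 3.552) = 1.36 V.
V_GS = 1.2 + 1.36 = 2.56 V.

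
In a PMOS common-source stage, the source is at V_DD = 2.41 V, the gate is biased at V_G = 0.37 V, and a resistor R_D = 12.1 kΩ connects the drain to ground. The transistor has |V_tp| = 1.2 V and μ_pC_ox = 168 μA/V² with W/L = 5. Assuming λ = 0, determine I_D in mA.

V_SG = V_DD − V_G = 2.41 − 0.37 = 2.04 V, so V_ov = 2.04 − 1.2 = 0.84 V.
k_p = μ_pC_ox · (W/L) = 0.84 mA/V².
Assume saturation: I_D = ½ k_p V_ov² = 0.5 × 0.84 × 0.84² = 0.296 mA, giving V_SD = V_DD − I_D R_D = 2.41 − 0.296 × 12.1 = -1.18 V.
But -1.18 V < V_ov = 0.84 V, so the device is actually in triode.
In triode I_D = k_p[V_ov V_SD − ½ V_SD²] and I_D = (V_DD − V_SD)/R_D. Equating: 5.08 V_SD² − 9.538 V_SD + 2.41 = 0, giving V_SD = 0.301 V (the root below V_ov).
I_D = (2.41 − 0.301) / 12.1 = 0.174 mA.

I_D = 0.174 mA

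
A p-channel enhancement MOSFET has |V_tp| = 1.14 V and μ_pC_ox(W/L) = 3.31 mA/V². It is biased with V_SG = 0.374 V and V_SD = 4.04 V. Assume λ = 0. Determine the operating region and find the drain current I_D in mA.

V_SG = 0.374 V < |V_tp| = 1.14 V, so the transistor is in cutoff.

Cutoff; I_D = 0 mA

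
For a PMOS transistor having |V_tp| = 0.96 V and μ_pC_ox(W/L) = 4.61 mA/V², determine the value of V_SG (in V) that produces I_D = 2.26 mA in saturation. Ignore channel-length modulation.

In saturation I_D = ½ k_p (V_SG − |V_tp|)², so V_SG − |V_tp| = √(2 I_D / k_p) = √(2 × 2.26 / 4.61) = 0.99 V.
V_SG = 0.96 + 0.99 = 1.95 V.

V_SG = 1.95 V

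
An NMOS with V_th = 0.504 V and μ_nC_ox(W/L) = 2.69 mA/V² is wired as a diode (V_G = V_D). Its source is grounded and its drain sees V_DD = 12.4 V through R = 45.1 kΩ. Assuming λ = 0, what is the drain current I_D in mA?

I_D = 0.254 mA

With gate tied to drain, V_GS = V_DS ≥ V_GS − V_th, so the device is in saturation.
KCL at the drain: ½ k_n (V_GS − V_th)² = (V_DD − V_GS)/R.
Let x = V_GS − 0.504. Then 60.7 x² + x − 11.9 = 0, giving x = 0.435 V (positive root), so V_GS = 0.939 V.
I_D = (V_DD − V_GS)/R = (12.4 − 0.939) / 45.1 = 0.254 mA.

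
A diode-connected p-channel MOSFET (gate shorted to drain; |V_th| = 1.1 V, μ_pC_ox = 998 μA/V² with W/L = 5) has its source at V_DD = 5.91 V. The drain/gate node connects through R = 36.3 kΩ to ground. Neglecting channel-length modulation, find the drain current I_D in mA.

I_D = 0.126 mA

With gate tied to drain, V_SG = V_SD ≥ V_SG − |V_th|, so the device is in saturation.
k_p = μ_pC_ox · (W/L) = 4.99 mA/V².
KCL at the drain: ½ k_p (V_SG − |V_th|)² = (V_DD − V_SG)/R.
Let x = V_SG − 1.1. Then 90.6 x² + x − 4.81 = 0, giving x = 0.225 V (positive root), so V_SG = 1.32 V.
I_D = (V_DD − V_SG)/R = (5.91 − 1.32) / 36.3 = 0.126 mA.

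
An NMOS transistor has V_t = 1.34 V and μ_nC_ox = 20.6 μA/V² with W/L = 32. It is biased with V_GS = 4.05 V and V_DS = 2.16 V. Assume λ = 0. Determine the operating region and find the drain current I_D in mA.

Triode; I_D = 2.32 mA

k_n = μ_nC_ox · (W/L) = 0.6592 mA/V².
V_ov = V_GS − V_t = 4.05 − 1.34 = 2.71 V.
Since V_DS = 2.16 V < V_ov = 2.71 V, the device is in the triode region.
I_D = k_n [V_ov · V_DS − ½ V_DS²] = 0.6592 × [2.71 × 2.16 − 0.5 × 2.16²] = 2.32 mA.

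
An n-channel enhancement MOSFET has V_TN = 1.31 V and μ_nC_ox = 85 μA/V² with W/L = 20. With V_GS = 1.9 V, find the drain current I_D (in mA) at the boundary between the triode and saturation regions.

I_D = 0.296 mA

At the boundary V_DS = V_ov = V_GS − V_TN = 1.9 − 1.31 = 0.59 V.
k_n = μ_nC_ox · (W/L) = 1.7 mA/V².
I_D = ½ k_n V_ov² = 0.5 × 1.7 × 0.59² = 0.296 mA.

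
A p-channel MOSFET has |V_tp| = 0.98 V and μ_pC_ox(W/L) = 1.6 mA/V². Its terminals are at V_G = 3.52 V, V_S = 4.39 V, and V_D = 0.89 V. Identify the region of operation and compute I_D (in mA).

V_SG = V_S − V_G = 4.39 − 3.52 = 0.87 V; V_SD = V_S − V_D = 4.39 − 0.89 = 3.5 V.
V_SG = 0.87 V < |V_tp| = 0.98 V, so the transistor is in cutoff.

Cutoff; I_D = 0 mA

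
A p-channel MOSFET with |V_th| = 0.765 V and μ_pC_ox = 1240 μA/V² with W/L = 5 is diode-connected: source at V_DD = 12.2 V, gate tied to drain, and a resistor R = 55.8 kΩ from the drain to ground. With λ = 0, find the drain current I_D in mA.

I_D = 0.200 mA

With gate tied to drain, V_SG = V_SD ≥ V_SG − |V_th|, so the device is in saturation.
k_p = μ_pC_ox · (W/L) = 6.2 mA/V².
KCL at the drain: ½ k_p (V_SG − |V_th|)² = (V_DD − V_SG)/R.
Let x = V_SG − 0.765. Then 173 x² + x − 11.43 = 0, giving x = 0.254 V (positive root), so V_SG = 1.02 V.
I_D = (V_DD − V_SG)/R = (12.2 − 1.02) / 55.8 = 0.2 mA.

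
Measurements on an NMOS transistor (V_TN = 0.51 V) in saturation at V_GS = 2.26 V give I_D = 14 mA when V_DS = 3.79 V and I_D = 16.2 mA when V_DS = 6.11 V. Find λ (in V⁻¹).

With V_GS fixed, I_D ∝ (1 + λ V_DS) in saturation, so I_D2/I_D1 = (1 + λ V_DS2)/(1 + λ V_DS1).
16.2/14 = 1.157 = (1 + 6.11 λ)/(1 + 3.79 λ).
Solving: λ (I_D1 V_DS2 − I_D2 V_DS1) = I_D2 − I_D1, so λ = (16.2 − 14) / (14 × 6.11 − 16.2 × 3.79) = 2.2 / 24.1 = 0.0911 V⁻¹.

λ = 0.0911 V⁻¹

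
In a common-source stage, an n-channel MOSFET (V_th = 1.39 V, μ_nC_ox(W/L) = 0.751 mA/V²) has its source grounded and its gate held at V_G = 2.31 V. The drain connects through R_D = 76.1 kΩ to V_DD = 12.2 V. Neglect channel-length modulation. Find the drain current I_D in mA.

V_GS = V_G = 2.31 V, so V_ov = 2.31 − 1.39 = 0.92 V.
Assume saturation: I_D = ½ k_n V_ov² = 0.5 × 0.751 × 0.92² = 0.318 mA, giving V_DS = V_DD − I_D R_D = 12.2 − 0.318 × 76.1 = -12 V.
But -12 V < V_ov = 0.92 V, so the device is actually in triode.
In triode I_D = k_n[V_ov V_DS − ½ V_DS²] and I_D = (V_DD − V_DS)/R_D. Equating: 28.6 V_DS² − 53.58 V_DS + 12.2 = 0, giving V_DS = 0.265 V (the root below V_ov).
I_D = (12.2 − 0.265) / 76.1 = 0.157 mA.

I_D = 0.157 mA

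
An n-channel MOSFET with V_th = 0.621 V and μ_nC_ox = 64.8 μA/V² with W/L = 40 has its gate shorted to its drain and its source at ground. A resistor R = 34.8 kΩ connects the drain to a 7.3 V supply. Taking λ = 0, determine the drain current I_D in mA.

With gate tied to drain, V_GS = V_DS ≥ V_GS − V_th, so the device is in saturation.
k_n = μ_nC_ox · (W/L) = 2.592 mA/V².
KCL at the drain: ½ k_n (V_GS − V_th)² = (V_DD − V_GS)/R.
Let x = V_GS − 0.621. Then 45.1 x² + x − 6.679 = 0, giving x = 0.374 V (positive root), so V_GS = 0.995 V.
I_D = (V_DD − V_GS)/R = (7.3 − 0.995) / 34.8 = 0.181 mA.

I_D = 0.181 mA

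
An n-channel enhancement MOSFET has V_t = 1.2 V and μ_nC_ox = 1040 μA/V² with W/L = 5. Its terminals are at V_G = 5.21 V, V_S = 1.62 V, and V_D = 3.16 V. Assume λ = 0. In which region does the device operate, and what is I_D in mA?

V_GS = V_G − V_S = 5.21 − 1.62 = 3.59 V; V_DS = V_D − V_S = 3.16 − 1.62 = 1.54 V.
k_n = μ_nC_ox · (W/L) = 5.2 mA/V².
V_ov = V_GS − V_t = 3.59 − 1.2 = 2.39 V.
Since V_DS = 1.54 V < V_ov = 2.39 V, the device is in the triode region.
I_D = k_n [V_ov · V_DS − ½ V_DS²] = 5.2 × [2.39 × 1.54 − 0.5 × 1.54²] = 13 mA.

Triode; I_D = 13.0 mA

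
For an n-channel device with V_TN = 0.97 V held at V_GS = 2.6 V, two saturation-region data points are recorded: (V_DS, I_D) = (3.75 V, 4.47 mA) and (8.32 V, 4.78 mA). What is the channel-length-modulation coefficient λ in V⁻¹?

With V_GS fixed, I_D ∝ (1 + λ V_DS) in saturation, so I_D2/I_D1 = (1 + λ V_DS2)/(1 + λ V_DS1).
4.78/4.47 = 1.069 = (1 + 8.32 λ)/(1 + 3.75 λ).
Solving: λ (I_D1 V_DS2 − I_D2 V_DS1) = I_D2 − I_D1, so λ = (4.78 − 4.47) / (4.47 × 8.32 − 4.78 × 3.75) = 0.31 / 19.3 = 0.0161 V⁻¹.

λ = 0.0161 V⁻¹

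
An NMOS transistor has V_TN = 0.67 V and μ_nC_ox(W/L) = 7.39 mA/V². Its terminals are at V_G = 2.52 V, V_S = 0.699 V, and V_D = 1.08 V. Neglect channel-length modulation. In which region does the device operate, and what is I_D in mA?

Triode; I_D = 2.70 mA

V_GS = V_G − V_S = 2.52 − 0.699 = 1.82 V; V_DS = V_D − V_S = 1.08 − 0.699 = 0.381 V.
V_ov = V_GS − V_TN = 1.82 − 0.67 = 1.15 V.
Since V_DS = 0.381 V < V_ov = 1.15 V, the device is in the triode region.
I_D = k_n [V_ov · V_DS − ½ V_DS²] = 7.39 × [1.15 × 0.381 − 0.5 × 0.381²] = 2.7 mA.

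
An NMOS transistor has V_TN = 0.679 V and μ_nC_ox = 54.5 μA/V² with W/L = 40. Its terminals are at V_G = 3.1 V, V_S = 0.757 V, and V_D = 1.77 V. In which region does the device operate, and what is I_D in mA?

V_GS = V_G − V_S = 3.1 − 0.757 = 2.34 V; V_DS = V_D − V_S = 1.77 − 0.757 = 1.01 V.
k_n = μ_nC_ox · (W/L) = 2.18 mA/V².
V_ov = V_GS − V_TN = 2.34 − 0.679 = 1.66 V.
Since V_DS = 1.01 V < V_ov = 1.66 V, the device is in the triode region.
I_D = k_n [V_ov · V_DS − ½ V_DS²] = 2.18 × [1.66 × 1.01 − 0.5 × 1.01²] = 2.56 mA.

Triode; I_D = 2.56 mA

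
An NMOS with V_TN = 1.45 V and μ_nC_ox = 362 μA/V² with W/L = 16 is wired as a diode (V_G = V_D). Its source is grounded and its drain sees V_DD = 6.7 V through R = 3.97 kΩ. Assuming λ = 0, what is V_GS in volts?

With gate tied to drain, V_GS = V_DS ≥ V_GS − V_TN, so the device is in saturation.
k_n = μ_nC_ox · (W/L) = 5.792 mA/V².
KCL at the drain: ½ k_n (V_GS − V_TN)² = (V_DD − V_GS)/R.
Let x = V_GS − 1.45. Then 11.5 x² + x − 5.25 = 0, giving x = 0.634 V (positive root), so V_GS = 2.08 V.
I_D = (V_DD − V_GS)/R = (6.7 − 2.08) / 3.97 = 1.16 mA.

V_GS = 2.08 V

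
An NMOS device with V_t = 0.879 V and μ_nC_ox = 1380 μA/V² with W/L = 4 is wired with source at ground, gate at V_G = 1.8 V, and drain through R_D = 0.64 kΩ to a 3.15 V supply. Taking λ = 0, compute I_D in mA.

V_GS = V_G = 1.8 V, so V_ov = 1.8 − 0.879 = 0.921 V.
k_n = μ_nC_ox · (W/L) = 5.52 mA/V².
Assume saturation: I_D = ½ k_n V_ov² = 0.5 × 5.52 × 0.921² = 2.34 mA, giving V_DS = V_DD − I_D R_D = 3.15 − 2.34 × 0.64 = 1.65 V.
V_DS = 1.65 V ≥ V_ov = 0.921 V, confirming saturation.

I_D = 2.34 mA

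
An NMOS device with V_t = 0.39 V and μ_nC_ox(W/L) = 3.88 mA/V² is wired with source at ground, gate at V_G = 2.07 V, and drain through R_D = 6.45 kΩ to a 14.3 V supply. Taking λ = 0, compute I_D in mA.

V_GS = V_G = 2.07 V, so V_ov = 2.07 − 0.39 = 1.68 V.
Assume saturation: I_D = ½ k_n V_ov² = 0.5 × 3.88 × 1.68² = 5.48 mA, giving V_DS = V_DD − I_D R_D = 14.3 − 5.48 × 6.45 = -21 V.
But -21 V < V_ov = 1.68 V, so the device is actually in triode.
In triode I_D = k_n[V_ov V_DS − ½ V_DS²] and I_D = (V_DD − V_DS)/R_D. Equating: 12.5 V_DS² − 43.04 V_DS + 14.3 = 0, giving V_DS = 0.373 V (the root below V_ov).
I_D = (14.3 − 0.373) / 6.45 = 2.16 mA.

I_D = 2.16 mA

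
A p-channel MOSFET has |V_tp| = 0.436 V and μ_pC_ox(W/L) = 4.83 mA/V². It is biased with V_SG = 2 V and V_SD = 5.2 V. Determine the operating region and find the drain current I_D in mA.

V_ov = V_SG − |V_tp| = 2 − 0.436 = 1.56 V.
Since V_SD = 5.2 V ≥ V_ov = 1.56 V, the device is in saturation.
I_D = ½ k_p V_ov² = 0.5 × 4.83 × 1.56² = 5.91 mA.

Saturation; I_D = 5.91 mA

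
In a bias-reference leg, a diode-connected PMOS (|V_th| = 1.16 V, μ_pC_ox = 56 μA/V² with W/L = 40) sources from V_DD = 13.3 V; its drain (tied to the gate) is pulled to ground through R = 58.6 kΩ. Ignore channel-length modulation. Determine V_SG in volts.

With gate tied to drain, V_SG = V_SD ≥ V_SG − |V_th|, so the device is in saturation.
k_p = μ_pC_ox · (W/L) = 2.24 mA/V².
KCL at the drain: ½ k_p (V_SG − |V_th|)² = (V_DD − V_SG)/R.
Let x = V_SG − 1.16. Then 65.6 x² + x − 12.14 = 0, giving x = 0.423 V (positive root), so V_SG = 1.58 V.
I_D = (V_DD − V_SG)/R = (13.3 − 1.58) / 58.6 = 0.2 mA.

V_SG = 1.58 V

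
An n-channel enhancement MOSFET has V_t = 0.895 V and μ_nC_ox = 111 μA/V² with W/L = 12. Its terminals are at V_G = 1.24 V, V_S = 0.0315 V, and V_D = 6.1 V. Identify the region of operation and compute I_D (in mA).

V_GS = V_G − V_S = 1.24 − 0.0315 = 1.21 V; V_DS = V_D − V_S = 6.1 − 0.0315 = 6.07 V.
k_n = μ_nC_ox · (W/L) = 1.332 mA/V².
V_ov = V_GS − V_t = 1.21 − 0.895 = 0.313 V.
Since V_DS = 6.07 V ≥ V_ov = 0.313 V, the device is in saturation.
I_D = ½ k_n V_ov² = 0.5 × 1.332 × 0.313² = 0.0655 mA.

Saturation; I_D = 0.0655 mA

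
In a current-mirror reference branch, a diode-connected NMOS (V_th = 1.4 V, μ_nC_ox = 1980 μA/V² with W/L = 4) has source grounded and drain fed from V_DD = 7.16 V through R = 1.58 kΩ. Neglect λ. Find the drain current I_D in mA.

I_D = 3.09 mA

With gate tied to drain, V_GS = V_DS ≥ V_GS − V_th, so the device is in saturation.
k_n = μ_nC_ox · (W/L) = 7.92 mA/V².
KCL at the drain: ½ k_n (V_GS − V_th)² = (V_DD − V_GS)/R.
Let x = V_GS − 1.4. Then 6.26 x² + x − 5.76 = 0, giving x = 0.883 V (positive root), so V_GS = 2.28 V.
I_D = (V_DD − V_GS)/R = (7.16 − 2.28) / 1.58 = 3.09 mA.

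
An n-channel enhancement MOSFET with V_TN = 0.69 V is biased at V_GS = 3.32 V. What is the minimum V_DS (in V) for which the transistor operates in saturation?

The boundary between triode and saturation is V_DS = V_GS − V_TN = V_ov.
V_ov = 3.32 − 0.69 = 2.63 V.

V_DS,sat = 2.63 V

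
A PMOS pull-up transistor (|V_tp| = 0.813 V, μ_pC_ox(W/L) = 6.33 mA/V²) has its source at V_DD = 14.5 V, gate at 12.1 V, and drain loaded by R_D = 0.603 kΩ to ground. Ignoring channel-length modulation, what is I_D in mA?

V_SG = V_DD − V_G = 14.5 − 12.1 = 2.4 V, so V_ov = 2.4 − 0.813 = 1.59 V.
Assume saturation: I_D = ½ k_p V_ov² = 0.5 × 6.33 × 1.59² = 7.97 mA, giving V_SD = V_DD − I_D R_D = 14.5 − 7.97 × 0.603 = 9.69 V.
V_SD = 9.69 V ≥ V_ov = 1.59 V, confirming saturation.

I_D = 7.97 mA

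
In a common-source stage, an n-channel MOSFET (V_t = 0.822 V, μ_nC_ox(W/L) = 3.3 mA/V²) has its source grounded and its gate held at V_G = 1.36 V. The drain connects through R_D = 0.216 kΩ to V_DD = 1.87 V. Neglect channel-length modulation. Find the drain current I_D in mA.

V_GS = V_G = 1.36 V, so V_ov = 1.36 − 0.822 = 0.538 V.
Assume saturation: I_D = ½ k_n V_ov² = 0.5 × 3.3 × 0.538² = 0.478 mA, giving V_DS = V_DD − I_D R_D = 1.87 − 0.478 × 0.216 = 1.77 V.
V_DS = 1.77 V ≥ V_ov = 0.538 V, confirming saturation.

I_D = 0.478 mA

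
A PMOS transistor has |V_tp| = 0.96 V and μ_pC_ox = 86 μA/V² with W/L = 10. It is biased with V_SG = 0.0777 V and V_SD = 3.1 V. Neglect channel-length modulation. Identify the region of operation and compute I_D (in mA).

Cutoff; I_D = 0 mA

V_SG = 0.0777 V < |V_tp| = 0.96 V, so the transistor is in cutoff.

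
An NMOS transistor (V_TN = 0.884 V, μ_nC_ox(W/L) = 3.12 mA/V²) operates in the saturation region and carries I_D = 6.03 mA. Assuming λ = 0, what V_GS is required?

In saturation I_D = ½ k_n (V_GS − V_TN)², so V_GS − V_TN = √(2 I_D / k_n) = √(2 × 6.03 / 3.12) = 1.97 V.
V_GS = 0.884 + 1.97 = 2.85 V.

V_GS = 2.85 V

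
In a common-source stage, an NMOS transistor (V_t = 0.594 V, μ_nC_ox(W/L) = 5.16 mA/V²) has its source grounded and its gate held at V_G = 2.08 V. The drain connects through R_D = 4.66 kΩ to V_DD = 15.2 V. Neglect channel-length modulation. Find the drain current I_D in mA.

V_GS = V_G = 2.08 V, so V_ov = 2.08 − 0.594 = 1.49 V.
Assume saturation: I_D = ½ k_n V_ov² = 0.5 × 5.16 × 1.49² = 5.7 mA, giving V_DS = V_DD − I_D R_D = 15.2 − 5.7 × 4.66 = -11.3 V.
But -11.3 V < V_ov = 1.49 V, so the device is actually in triode.
In triode I_D = k_n[V_ov V_DS − ½ V_DS²] and I_D = (V_DD − V_DS)/R_D. Equating: 12 V_DS² − 36.73 V_DS + 15.2 = 0, giving V_DS = 0.494 V (the root below V_ov).
I_D = (15.2 − 0.494) / 4.66 = 3.16 mA.

I_D = 3.16 mA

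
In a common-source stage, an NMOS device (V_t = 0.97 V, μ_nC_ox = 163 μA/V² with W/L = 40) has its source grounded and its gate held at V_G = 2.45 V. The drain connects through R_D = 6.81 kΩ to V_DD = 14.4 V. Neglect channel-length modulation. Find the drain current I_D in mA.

V_GS = V_G = 2.45 V, so V_ov = 2.45 − 0.97 = 1.48 V.
k_n = μ_nC_ox · (W/L) = 6.52 mA/V².
Assume saturation: I_D = ½ k_n V_ov² = 0.5 × 6.52 × 1.48² = 7.14 mA, giving V_DS = V_DD − I_D R_D = 14.4 − 7.14 × 6.81 = -34.2 V.
But -34.2 V < V_ov = 1.48 V, so the device is actually in triode.
In triode I_D = k_n[V_ov V_DS − ½ V_DS²] and I_D = (V_DD − V_DS)/R_D. Equating: 22.2 V_DS² − 66.71 V_DS + 14.4 = 0, giving V_DS = 0.234 V (the root below V_ov).
I_D = (14.4 − 0.234) / 6.81 = 2.08 mA.

I_D = 2.08 mA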